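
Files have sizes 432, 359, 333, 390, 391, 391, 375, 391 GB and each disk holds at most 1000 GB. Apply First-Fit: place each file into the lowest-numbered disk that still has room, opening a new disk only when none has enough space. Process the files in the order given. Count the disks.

disk 1: place 432 GB, 568 GB left
disk 1: place 359 GB, 209 GB left
disk 2: place 333 GB, 667 GB left
disk 2: place 390 GB, 277 GB left
disk 3: place 391 GB, 609 GB left
disk 3: place 391 GB, 218 GB left
disk 4: place 375 GB, 625 GB left
disk 4: place 391 GB, 234 GB left
Final disks: [432,359] [333,390] [391,391] [375,391].

4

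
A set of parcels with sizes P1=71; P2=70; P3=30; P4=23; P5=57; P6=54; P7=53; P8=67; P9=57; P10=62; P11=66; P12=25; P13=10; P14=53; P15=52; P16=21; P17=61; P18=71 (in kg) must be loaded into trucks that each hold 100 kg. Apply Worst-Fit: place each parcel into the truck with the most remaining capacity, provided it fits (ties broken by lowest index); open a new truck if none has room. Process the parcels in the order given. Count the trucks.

truck 1: place P1 (71 kg), 29 kg left
truck 2: place P2 (70 kg), 30 kg left
truck 2: place P3 (30 kg), 0 kg left
truck 1: place P4 (23 kg), 6 kg left
truck 3: place P5 (57 kg), 43 kg left
truck 4: place P6 (54 kg), 46 kg left
truck 5: place P7 (53 kg), 47 kg left
truck 6: place P8 (67 kg), 33 kg left
truck 7: place P9 (57 kg), 43 kg left
truck 8: place P10 (62 kg), 38 kg left
truck 9: place P11 (66 kg), 34 kg left
truck 5: place P12 (25 kg), 22 kg left
truck 4: place P13 (10 kg), 36 kg left
truck 10: place P14 (53 kg), 47 kg left
truck 11: place P15 (52 kg), 48 kg left
truck 11: place P16 (21 kg), 27 kg left
truck 12: place P17 (61 kg), 39 kg left
truck 13: place P18 (71 kg), 29 kg left

13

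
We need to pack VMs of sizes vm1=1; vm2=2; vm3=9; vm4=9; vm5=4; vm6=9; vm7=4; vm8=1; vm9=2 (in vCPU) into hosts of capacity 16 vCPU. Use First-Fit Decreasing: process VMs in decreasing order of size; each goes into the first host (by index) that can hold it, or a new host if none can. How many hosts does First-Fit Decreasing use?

3

Sorted descending: 9, 9, 9, 4, 4, 2, 2, 1, 1.
9 vCPU → host 1 (remaining 7 vCPU)
9 vCPU → host 2 (remaining 7 vCPU)
9 vCPU → host 3 (remaining 7 vCPU)
4 vCPU → host 1 (remaining 3 vCPU)
4 vCPU → host 2 (remaining 3 vCPU)
2 vCPU → host 1 (remaining 1 vCPU)
2 vCPU → host 2 (remaining 1 vCPU)
1 vCPU → host 1 (remaining 0 vCPU)
1 vCPU → host 2 (remaining 0 vCPU)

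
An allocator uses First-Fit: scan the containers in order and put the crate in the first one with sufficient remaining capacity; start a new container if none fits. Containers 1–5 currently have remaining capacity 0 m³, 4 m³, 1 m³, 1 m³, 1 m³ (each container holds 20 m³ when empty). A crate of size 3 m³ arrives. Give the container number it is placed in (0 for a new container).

Containers with room: container 2 (4 m³).
The first with room is container 2.

2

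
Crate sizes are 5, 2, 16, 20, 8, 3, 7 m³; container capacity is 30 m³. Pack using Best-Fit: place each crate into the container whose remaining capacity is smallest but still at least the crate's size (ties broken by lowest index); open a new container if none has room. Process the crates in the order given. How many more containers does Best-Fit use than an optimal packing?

0

Best-Fit: [5,2,16,3] [20,8] [7] → 3 containers.
Total size 61 m³; any packing needs at least ⌈61/30⌉ = 3 containers.
So 3 is already optimal.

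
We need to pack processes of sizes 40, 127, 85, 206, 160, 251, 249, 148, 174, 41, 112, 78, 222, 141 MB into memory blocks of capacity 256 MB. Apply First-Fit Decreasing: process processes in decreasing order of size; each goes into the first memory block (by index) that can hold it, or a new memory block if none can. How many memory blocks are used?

Sorted descending: 251, 249, 222, 206, 174, 160, 148, 141, 127, 112, 85, 78, 41, 40.
251 MB → memory block 1 (remaining 5 MB)
249 MB → memory block 2 (remaining 7 MB)
222 MB → memory block 3 (remaining 34 MB)
206 MB → memory block 4 (remaining 50 MB)
174 MB → memory block 5 (remaining 82 MB)
160 MB → memory block 6 (remaining 96 MB)
148 MB → memory block 7 (remaining 108 MB)
141 MB → memory block 8 (remaining 115 MB)
127 MB → memory block 9 (remaining 129 MB)
112 MB → memory block 8 (remaining 3 MB)
85 MB → memory block 6 (remaining 11 MB)
78 MB → memory block 5 (remaining 4 MB)
41 MB → memory block 4 (remaining 9 MB)
40 MB → memory block 7 (remaining 68 MB)

9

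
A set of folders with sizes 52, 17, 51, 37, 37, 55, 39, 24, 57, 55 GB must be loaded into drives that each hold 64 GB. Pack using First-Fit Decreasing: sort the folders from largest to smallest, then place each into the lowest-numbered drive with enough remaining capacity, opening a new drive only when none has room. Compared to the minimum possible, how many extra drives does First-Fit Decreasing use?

0

First-Fit Decreasing: [57] [55] [55] [52] [51] [39,24] [37,17] [37] → 8 drives.
8 folders exceed 32 GB (half the capacity), and no two of those can share a drive, so at least 8 drives are needed.
So 8 is already optimal.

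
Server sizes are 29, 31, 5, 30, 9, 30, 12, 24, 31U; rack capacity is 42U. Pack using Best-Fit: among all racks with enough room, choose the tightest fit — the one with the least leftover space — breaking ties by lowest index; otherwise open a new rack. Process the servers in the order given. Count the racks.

6 racks

Put 29U in rack 1; 13U remain.
Put 31U in rack 2; 11U remain.
Put 5U in rack 2; 6U remain.
Put 30U in rack 3; 12U remain.
Put 9U in rack 3; 3U remain.
Put 30U in rack 4; 12U remain.
Put 12U in rack 4; 0U remain.
Put 24U in rack 5; 18U remain.
Put 31U in rack 6; 11U remain.
Final racks: [29] [31,5] [30,9] [30,12] [24] [31].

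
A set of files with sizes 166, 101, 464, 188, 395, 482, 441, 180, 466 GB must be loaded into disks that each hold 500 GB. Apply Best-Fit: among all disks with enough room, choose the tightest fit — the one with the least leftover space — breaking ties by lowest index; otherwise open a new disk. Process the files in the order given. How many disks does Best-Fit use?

7 disks

disk 1: place 166 GB, 334 GB left
disk 1: place 101 GB, 233 GB left
disk 2: place 464 GB, 36 GB left
disk 1: place 188 GB, 45 GB left
disk 3: place 395 GB, 105 GB left
disk 4: place 482 GB, 18 GB left
disk 5: place 441 GB, 59 GB left
disk 6: place 180 GB, 320 GB left
disk 7: place 466 GB, 34 GB left
Final disks: [166,101,188] [464] [395] [482] [441] [180] [466].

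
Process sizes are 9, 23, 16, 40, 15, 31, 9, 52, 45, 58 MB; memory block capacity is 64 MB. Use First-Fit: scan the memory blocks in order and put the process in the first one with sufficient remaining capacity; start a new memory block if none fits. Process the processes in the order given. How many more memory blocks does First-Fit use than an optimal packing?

First-Fit: [9,23,16,15] [40,9] [31] [52] [45] [58] → 6 memory blocks.
Total size 298 MB; any packing needs at least ⌈298/64⌉ = 5 memory blocks.
An optimal packing achieves that bound: [58] [52,9] [45,16] [40,23] [31,15,9] → 5 memory blocks.
Excess: 6 − 5 = 1.

1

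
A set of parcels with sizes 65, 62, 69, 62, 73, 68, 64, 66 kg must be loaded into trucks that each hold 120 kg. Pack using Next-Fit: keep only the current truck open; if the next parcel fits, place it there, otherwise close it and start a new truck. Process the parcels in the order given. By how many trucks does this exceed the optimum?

Next-Fit: [65] [62] [69] [62] [73] [68] [64] [66] → 8 trucks.
8 parcels exceed 60 kg (half the capacity), and no two of those can share a truck, so at least 8 trucks are needed.
So 8 is already optimal.

0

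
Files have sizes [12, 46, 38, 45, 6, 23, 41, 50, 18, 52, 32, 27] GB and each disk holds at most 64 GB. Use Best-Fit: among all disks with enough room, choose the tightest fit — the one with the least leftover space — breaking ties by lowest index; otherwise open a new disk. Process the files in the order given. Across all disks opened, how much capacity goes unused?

58

disk 1: place 12 GB, 52 GB left
disk 1: place 46 GB, 6 GB left
disk 2: place 38 GB, 26 GB left
disk 3: place 45 GB, 19 GB left
disk 1: place 6 GB, 0 GB left
disk 2: place 23 GB, 3 GB left
disk 4: place 41 GB, 23 GB left
disk 5: place 50 GB, 14 GB left
disk 3: place 18 GB, 1 GB left
disk 6: place 52 GB, 12 GB left
disk 7: place 32 GB, 32 GB left
disk 7: place 27 GB, 5 GB left
7 disks × 64 GB = 448 GB; used 390 GB; unused 58 GB.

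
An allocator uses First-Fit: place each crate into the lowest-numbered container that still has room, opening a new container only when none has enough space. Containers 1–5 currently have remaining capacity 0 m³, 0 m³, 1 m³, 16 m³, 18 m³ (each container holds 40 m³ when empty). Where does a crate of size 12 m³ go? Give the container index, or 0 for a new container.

4

Containers with room: container 4 (16 m³), container 5 (18 m³).
The first with room is container 4.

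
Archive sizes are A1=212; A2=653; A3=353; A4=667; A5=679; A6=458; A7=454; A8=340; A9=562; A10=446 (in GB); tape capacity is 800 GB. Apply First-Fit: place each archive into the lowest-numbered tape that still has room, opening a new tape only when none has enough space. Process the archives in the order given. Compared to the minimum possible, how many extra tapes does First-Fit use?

First-Fit: [212,353] [653] [667] [679] [458,340] [454] [562] [446] → 8 tapes.
Total size 4824 GB; any packing needs at least ⌈4824/800⌉ = 7 tapes.
An optimal packing achieves that bound: [679] [667] [653] [562,212] [458,340] [454] [446,353] → 7 tapes.
Excess: 8 − 7 = 1.

1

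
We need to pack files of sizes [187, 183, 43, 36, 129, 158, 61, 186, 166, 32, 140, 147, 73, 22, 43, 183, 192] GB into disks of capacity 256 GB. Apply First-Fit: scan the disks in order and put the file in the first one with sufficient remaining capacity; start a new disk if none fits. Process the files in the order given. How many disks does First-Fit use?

Put 187 GB in disk 1; 69 GB remain.
Put 183 GB in disk 2; 73 GB remain.
Put 43 GB in disk 1; 26 GB remain.
Put 36 GB in disk 2; 37 GB remain.
Put 129 GB in disk 3; 127 GB remain.
Put 158 GB in disk 4; 98 GB remain.
Put 61 GB in disk 3; 66 GB remain.
Put 186 GB in disk 5; 70 GB remain.
Put 166 GB in disk 6; 90 GB remain.
Put 32 GB in disk 2; 5 GB remain.
Put 140 GB in disk 7; 116 GB remain.
Put 147 GB in disk 8; 109 GB remain.
Put 73 GB in disk 4; 25 GB remain.
Put 22 GB in disk 1; 4 GB remain.
Put 43 GB in disk 3; 23 GB remain.
Put 183 GB in disk 9; 73 GB remain.
Put 192 GB in disk 10; 64 GB remain.
Final disks: [187,43,22] [183,36,32] [129,61,43] [158,73] [186] [166] [140] [147] [183] [192].

10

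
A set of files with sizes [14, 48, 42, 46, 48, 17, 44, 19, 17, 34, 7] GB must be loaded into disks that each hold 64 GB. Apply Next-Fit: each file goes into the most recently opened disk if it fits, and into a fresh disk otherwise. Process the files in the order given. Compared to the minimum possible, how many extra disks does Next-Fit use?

Next-Fit: [14,48] [42] [46] [48] [17,44] [19,17] [34,7] → 7 disks.
Total size 336 GB; any packing needs at least ⌈336/64⌉ = 6 disks.
An optimal packing achieves that bound: [48,14] [48,7] [46,17] [44,19] [42,17] [34] → 6 disks.
Excess: 7 − 6 = 1.

1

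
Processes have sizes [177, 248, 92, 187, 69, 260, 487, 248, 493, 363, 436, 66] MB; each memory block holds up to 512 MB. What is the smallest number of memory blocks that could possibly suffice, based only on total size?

7 memory blocks

Total size = 177 + 248 + 92 + 187 + 69 + 260 + 487 + 248 + 493 + 363 + 436 + 66 = 3126 MB.
⌈3126 / 512⌉ = 7.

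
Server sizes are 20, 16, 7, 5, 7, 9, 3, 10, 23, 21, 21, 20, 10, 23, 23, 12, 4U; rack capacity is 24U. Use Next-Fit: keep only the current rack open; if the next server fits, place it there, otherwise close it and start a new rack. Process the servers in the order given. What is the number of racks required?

12

rack 1: place 20U, 4U left
rack 2: place 16U, 8U left
rack 2: place 7U, 1U left
rack 3: place 5U, 19U left
rack 3: place 7U, 12U left
rack 3: place 9U, 3U left
rack 3: place 3U, 0U left
rack 4: place 10U, 14U left
rack 5: place 23U, 1U left
rack 6: place 21U, 3U left
rack 7: place 21U, 3U left
rack 8: place 20U, 4U left
rack 9: place 10U, 14U left
rack 10: place 23U, 1U left
rack 11: place 23U, 1U left
rack 12: place 12U, 12U left
rack 12: place 4U, 8U left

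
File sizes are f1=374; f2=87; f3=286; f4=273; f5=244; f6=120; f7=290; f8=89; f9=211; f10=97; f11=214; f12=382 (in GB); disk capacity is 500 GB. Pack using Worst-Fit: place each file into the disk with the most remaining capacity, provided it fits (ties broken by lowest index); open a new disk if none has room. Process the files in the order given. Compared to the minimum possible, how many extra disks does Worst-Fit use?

Worst-Fit: [374,87] [286,211] [273,89] [244,120] [290,97] [214] [382] → 7 disks.
Total size 2667 GB; any packing needs at least ⌈2667/500⌉ = 6 disks.
An optimal packing achieves that bound: [382,97] [374,120] [290,89,87] [286,214] [273,211] [244] → 6 disks.
Excess: 7 − 6 = 1.

1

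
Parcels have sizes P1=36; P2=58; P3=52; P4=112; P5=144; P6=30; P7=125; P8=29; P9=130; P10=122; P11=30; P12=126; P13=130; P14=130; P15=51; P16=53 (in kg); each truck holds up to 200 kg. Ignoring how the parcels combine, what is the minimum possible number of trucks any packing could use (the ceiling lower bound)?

7

Total size = 36 + 58 + 52 + 112 + 144 + 30 + 125 + 29 + 130 + 122 + 30 + 126 + 130 + 130 + 51 + 53 = 1358 kg.
⌈1358 / 200⌉ = 7.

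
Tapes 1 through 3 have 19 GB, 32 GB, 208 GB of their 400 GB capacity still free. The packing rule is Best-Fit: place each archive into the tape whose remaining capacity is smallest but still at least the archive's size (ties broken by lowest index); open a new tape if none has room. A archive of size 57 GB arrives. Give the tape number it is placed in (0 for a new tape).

3

Tapes with room: tape 3 (208 GB).
Tightest fit is tape 3 with 208 GB free.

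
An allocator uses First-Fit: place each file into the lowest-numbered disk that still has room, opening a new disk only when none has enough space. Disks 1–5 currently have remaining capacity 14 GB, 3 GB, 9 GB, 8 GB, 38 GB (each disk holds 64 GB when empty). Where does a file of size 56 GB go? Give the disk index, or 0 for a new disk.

No disk has ≥ 56 GB free, so a new disk is opened.

0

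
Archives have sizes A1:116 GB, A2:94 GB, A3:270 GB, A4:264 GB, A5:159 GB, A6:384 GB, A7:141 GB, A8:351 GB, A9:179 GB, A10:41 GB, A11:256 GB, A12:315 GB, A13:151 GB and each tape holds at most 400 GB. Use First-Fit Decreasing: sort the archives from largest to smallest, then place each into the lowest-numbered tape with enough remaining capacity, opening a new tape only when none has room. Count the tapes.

8 tapes

Sorted descending: 384, 351, 315, 270, 264, 256, 179, 159, 151, 141, 116, 94, 41.
384 GB → tape 1 (remaining 16 GB)
351 GB → tape 2 (remaining 49 GB)
315 GB → tape 3 (remaining 85 GB)
270 GB → tape 4 (remaining 130 GB)
264 GB → tape 5 (remaining 136 GB)
256 GB → tape 6 (remaining 144 GB)
179 GB → tape 7 (remaining 221 GB)
159 GB → tape 7 (remaining 62 GB)
151 GB → tape 8 (remaining 249 GB)
141 GB → tape 6 (remaining 3 GB)
116 GB → tape 4 (remaining 14 GB)
94 GB → tape 5 (remaining 42 GB)
41 GB → tape 2 (remaining 8 GB)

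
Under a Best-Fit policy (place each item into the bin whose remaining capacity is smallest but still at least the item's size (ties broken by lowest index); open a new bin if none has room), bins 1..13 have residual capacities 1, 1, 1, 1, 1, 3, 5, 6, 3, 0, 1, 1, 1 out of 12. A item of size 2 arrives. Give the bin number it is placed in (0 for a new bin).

Bins with room: bin 6 (3), bin 7 (5), bin 8 (6), bin 9 (3).
Tightest fit is bin 6 with 3 free.

6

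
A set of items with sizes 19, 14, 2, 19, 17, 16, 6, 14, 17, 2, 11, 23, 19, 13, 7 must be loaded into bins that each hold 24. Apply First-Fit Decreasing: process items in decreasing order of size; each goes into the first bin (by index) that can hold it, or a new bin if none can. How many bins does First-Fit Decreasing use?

Sorted descending: 23, 19, 19, 19, 17, 17, 16, 14, 14, 13, 11, 7, 6, 2, 2.
23 → bin 1 (remaining 1)
19 → bin 2 (remaining 5)
19 → bin 3 (remaining 5)
19 → bin 4 (remaining 5)
17 → bin 5 (remaining 7)
17 → bin 6 (remaining 7)
16 → bin 7 (remaining 8)
14 → bin 8 (remaining 10)
14 → bin 9 (remaining 10)
13 → bin 10 (remaining 11)
11 → bin 10 (remaining 0)
7 → bin 5 (remaining 0)
6 → bin 6 (remaining 1)
2 → bin 2 (remaining 3)
2 → bin 2 (remaining 1)
Final bins: [23] [19,2,2] [19] [19] [17,7] [17,6] [16] [14] [14] [13,11].

10 bins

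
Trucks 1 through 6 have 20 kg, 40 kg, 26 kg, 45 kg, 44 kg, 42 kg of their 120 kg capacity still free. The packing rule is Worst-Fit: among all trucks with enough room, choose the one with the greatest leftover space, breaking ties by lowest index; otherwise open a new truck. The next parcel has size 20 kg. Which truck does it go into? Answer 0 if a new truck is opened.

Trucks with room: truck 1 (20 kg), truck 2 (40 kg), truck 3 (26 kg), truck 4 (45 kg), truck 5 (44 kg), truck 6 (42 kg).
Most room is truck 4 with 45 kg free.

4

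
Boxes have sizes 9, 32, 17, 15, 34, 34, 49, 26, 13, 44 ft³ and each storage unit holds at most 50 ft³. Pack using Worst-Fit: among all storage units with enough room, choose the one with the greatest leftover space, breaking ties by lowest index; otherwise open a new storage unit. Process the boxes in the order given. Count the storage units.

7

Put 9 ft³ in storage unit 1; 41 ft³ remain.
Put 32 ft³ in storage unit 1; 9 ft³ remain.
Put 17 ft³ in storage unit 2; 33 ft³ remain.
Put 15 ft³ in storage unit 2; 18 ft³ remain.
Put 34 ft³ in storage unit 3; 16 ft³ remain.
Put 34 ft³ in storage unit 4; 16 ft³ remain.
Put 49 ft³ in storage unit 5; 1 ft³ remain.
Put 26 ft³ in storage unit 6; 24 ft³ remain.
Put 13 ft³ in storage unit 6; 11 ft³ remain.
Put 44 ft³ in storage unit 7; 6 ft³ remain.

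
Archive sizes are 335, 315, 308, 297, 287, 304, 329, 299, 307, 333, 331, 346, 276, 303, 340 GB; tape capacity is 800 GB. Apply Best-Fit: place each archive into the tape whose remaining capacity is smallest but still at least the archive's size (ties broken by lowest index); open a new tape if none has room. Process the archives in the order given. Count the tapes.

8 tapes

tape 1: place 335 GB, 465 GB left
tape 1: place 315 GB, 150 GB left
tape 2: place 308 GB, 492 GB left
tape 2: place 297 GB, 195 GB left
tape 3: place 287 GB, 513 GB left
tape 3: place 304 GB, 209 GB left
tape 4: place 329 GB, 471 GB left
tape 4: place 299 GB, 172 GB left
tape 5: place 307 GB, 493 GB left
tape 5: place 333 GB, 160 GB left
tape 6: place 331 GB, 469 GB left
tape 6: place 346 GB, 123 GB left
tape 7: place 276 GB, 524 GB left
tape 7: place 303 GB, 221 GB left
tape 8: place 340 GB, 460 GB left
Final tapes: [335,315] [308,297] [287,304] [329,299] [307,333] [331,346] [276,303] [340].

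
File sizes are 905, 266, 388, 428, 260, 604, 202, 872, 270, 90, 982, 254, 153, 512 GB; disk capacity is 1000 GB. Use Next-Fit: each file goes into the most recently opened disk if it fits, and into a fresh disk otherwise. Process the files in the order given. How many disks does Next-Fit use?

8

disk 1: place 905 GB, 95 GB left
disk 2: place 266 GB, 734 GB left
disk 2: place 388 GB, 346 GB left
disk 3: place 428 GB, 572 GB left
disk 3: place 260 GB, 312 GB left
disk 4: place 604 GB, 396 GB left
disk 4: place 202 GB, 194 GB left
disk 5: place 872 GB, 128 GB left
disk 6: place 270 GB, 730 GB left
disk 6: place 90 GB, 640 GB left
disk 7: place 982 GB, 18 GB left
disk 8: place 254 GB, 746 GB left
disk 8: place 153 GB, 593 GB left
disk 8: place 512 GB, 81 GB left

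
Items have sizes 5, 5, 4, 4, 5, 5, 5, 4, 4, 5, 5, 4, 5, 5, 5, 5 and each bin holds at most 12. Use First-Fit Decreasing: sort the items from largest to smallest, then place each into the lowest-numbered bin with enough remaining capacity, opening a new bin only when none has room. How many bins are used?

Sorted descending: 5, 5, 5, 5, 5, 5, 5, 5, 5, 5, 5, 4, 4, 4, 4, 4.
5 → bin 1 (remaining 7)
5 → bin 1 (remaining 2)
5 → bin 2 (remaining 7)
5 → bin 2 (remaining 2)
5 → bin 3 (remaining 7)
5 → bin 3 (remaining 2)
5 → bin 4 (remaining 7)
5 → bin 4 (remaining 2)
5 → bin 5 (remaining 7)
5 → bin 5 (remaining 2)
5 → bin 6 (remaining 7)
4 → bin 6 (remaining 3)
4 → bin 7 (remaining 8)
4 → bin 7 (remaining 4)
4 → bin 7 (remaining 0)
4 → bin 8 (remaining 8)

8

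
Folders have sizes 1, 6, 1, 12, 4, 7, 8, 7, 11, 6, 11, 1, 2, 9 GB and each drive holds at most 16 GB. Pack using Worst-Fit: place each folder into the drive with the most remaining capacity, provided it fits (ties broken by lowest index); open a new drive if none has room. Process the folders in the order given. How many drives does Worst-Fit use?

7 drives

drive 1: place 1 GB, 15 GB left
drive 1: place 6 GB, 9 GB left
drive 1: place 1 GB, 8 GB left
drive 2: place 12 GB, 4 GB left
drive 1: place 4 GB, 4 GB left
drive 3: place 7 GB, 9 GB left
drive 3: place 8 GB, 1 GB left
drive 4: place 7 GB, 9 GB left
drive 5: place 11 GB, 5 GB left
drive 4: place 6 GB, 3 GB left
drive 6: place 11 GB, 5 GB left
drive 5: place 1 GB, 4 GB left
drive 6: place 2 GB, 3 GB left
drive 7: place 9 GB, 7 GB left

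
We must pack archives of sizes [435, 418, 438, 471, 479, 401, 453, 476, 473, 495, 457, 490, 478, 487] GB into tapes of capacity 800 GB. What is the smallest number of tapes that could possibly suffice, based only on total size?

9

Total size = 435 + 418 + 438 + 471 + 479 + 401 + 453 + 476 + 473 + 495 + 457 + 490 + 478 + 487 = 6451 GB.
⌈6451 / 800⌉ = 9.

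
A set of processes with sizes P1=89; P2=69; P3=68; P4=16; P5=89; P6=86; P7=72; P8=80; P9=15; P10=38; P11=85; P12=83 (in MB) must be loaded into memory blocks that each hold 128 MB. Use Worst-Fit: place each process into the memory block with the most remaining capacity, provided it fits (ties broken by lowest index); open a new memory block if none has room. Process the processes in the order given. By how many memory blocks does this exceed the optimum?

Worst-Fit: [89] [69,15] [68,16] [89] [86] [72,38] [80] [85] [83] → 9 memory blocks.
9 processes exceed 64 MB (half the capacity), and no two of those can share a memory block, so at least 9 memory blocks are needed.
So 9 is already optimal.

0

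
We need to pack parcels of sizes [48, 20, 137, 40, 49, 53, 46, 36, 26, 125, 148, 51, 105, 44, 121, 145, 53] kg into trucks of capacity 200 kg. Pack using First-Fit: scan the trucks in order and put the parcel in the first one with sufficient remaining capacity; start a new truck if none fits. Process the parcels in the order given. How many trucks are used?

7 trucks

truck 1: place 48 kg, 152 kg left
truck 1: place 20 kg, 132 kg left
truck 2: place 137 kg, 63 kg left
truck 1: place 40 kg, 92 kg left
truck 1: place 49 kg, 43 kg left
truck 2: place 53 kg, 10 kg left
truck 3: place 46 kg, 154 kg left
truck 1: place 36 kg, 7 kg left
truck 3: place 26 kg, 128 kg left
truck 3: place 125 kg, 3 kg left
truck 4: place 148 kg, 52 kg left
truck 4: place 51 kg, 1 kg left
truck 5: place 105 kg, 95 kg left
truck 5: place 44 kg, 51 kg left
truck 6: place 121 kg, 79 kg left
truck 7: place 145 kg, 55 kg left
truck 6: place 53 kg, 26 kg left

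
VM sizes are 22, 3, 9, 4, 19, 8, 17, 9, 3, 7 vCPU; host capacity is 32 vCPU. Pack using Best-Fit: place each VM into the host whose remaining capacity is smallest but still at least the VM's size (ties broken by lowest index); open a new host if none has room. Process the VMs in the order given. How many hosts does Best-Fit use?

host 1: place 22 vCPU, 10 vCPU left
host 1: place 3 vCPU, 7 vCPU left
host 2: place 9 vCPU, 23 vCPU left
host 1: place 4 vCPU, 3 vCPU left
host 2: place 19 vCPU, 4 vCPU left
host 3: place 8 vCPU, 24 vCPU left
host 3: place 17 vCPU, 7 vCPU left
host 4: place 9 vCPU, 23 vCPU left
host 1: place 3 vCPU, 0 vCPU left
host 3: place 7 vCPU, 0 vCPU left
Final hosts: [22,3,4,3] [9,19] [8,17,7] [9].

4 hosts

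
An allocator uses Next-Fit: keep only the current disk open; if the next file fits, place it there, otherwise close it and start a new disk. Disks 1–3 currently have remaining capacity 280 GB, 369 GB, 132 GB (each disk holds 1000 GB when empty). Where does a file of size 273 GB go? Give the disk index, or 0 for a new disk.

0

Next-Fit only looks at disk 3, which has 132 GB free.
273 GB does not fit, so a new disk is opened.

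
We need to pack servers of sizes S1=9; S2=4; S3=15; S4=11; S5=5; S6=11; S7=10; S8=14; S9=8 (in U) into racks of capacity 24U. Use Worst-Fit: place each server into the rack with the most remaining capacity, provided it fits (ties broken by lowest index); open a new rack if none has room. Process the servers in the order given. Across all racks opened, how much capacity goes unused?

Put S1 (9U) in rack 1; 15U remain.
Put S2 (4U) in rack 1; 11U remain.
Put S3 (15U) in rack 2; 9U remain.
Put S4 (11U) in rack 1; 0U remain.
Put S5 (5U) in rack 2; 4U remain.
Put S6 (11U) in rack 3; 13U remain.
Put S7 (10U) in rack 3; 3U remain.
Put S8 (14U) in rack 4; 10U remain.
Put S9 (8U) in rack 4; 2U remain.
4 racks × 24U = 96U; used 87U; unused 9U.

9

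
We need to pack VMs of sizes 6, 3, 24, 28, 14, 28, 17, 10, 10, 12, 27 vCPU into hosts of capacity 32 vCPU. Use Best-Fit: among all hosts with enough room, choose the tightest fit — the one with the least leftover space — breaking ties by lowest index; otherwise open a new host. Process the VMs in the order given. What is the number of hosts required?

6 vCPU → host 1 (remaining 26 vCPU)
3 vCPU → host 1 (remaining 23 vCPU)
24 vCPU → host 2 (remaining 8 vCPU)
28 vCPU → host 3 (remaining 4 vCPU)
14 vCPU → host 1 (remaining 9 vCPU)
28 vCPU → host 4 (remaining 4 vCPU)
17 vCPU → host 5 (remaining 15 vCPU)
10 vCPU → host 5 (remaining 5 vCPU)
10 vCPU → host 6 (remaining 22 vCPU)
12 vCPU → host 6 (remaining 10 vCPU)
27 vCPU → host 7 (remaining 5 vCPU)
Final hosts: [6,3,14] [24] [28] [28] [17,10] [10,12] [27].

7 hosts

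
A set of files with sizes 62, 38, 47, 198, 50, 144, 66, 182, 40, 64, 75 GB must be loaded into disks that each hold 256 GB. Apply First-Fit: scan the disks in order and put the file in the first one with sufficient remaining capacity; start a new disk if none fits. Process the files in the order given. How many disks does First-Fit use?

5 disks

Put 62 GB in disk 1; 194 GB remain.
Put 38 GB in disk 1; 156 GB remain.
Put 47 GB in disk 1; 109 GB remain.
Put 198 GB in disk 2; 58 GB remain.
Put 50 GB in disk 1; 59 GB remain.
Put 144 GB in disk 3; 112 GB remain.
Put 66 GB in disk 3; 46 GB remain.
Put 182 GB in disk 4; 74 GB remain.
Put 40 GB in disk 1; 19 GB remain.
Put 64 GB in disk 4; 10 GB remain.
Put 75 GB in disk 5; 181 GB remain.
Final disks: [62,38,47,50,40] [198] [144,66] [182,64] [75].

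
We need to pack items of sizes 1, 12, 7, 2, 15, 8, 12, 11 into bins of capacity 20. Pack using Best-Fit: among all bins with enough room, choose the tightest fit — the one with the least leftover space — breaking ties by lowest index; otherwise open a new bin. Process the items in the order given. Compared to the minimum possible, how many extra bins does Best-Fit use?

Best-Fit: [1,12,7] [2,15] [8,12] [11] → 4 bins.
Total size 68; any packing needs at least ⌈68/20⌉ = 4 bins.
So 4 is already optimal.

0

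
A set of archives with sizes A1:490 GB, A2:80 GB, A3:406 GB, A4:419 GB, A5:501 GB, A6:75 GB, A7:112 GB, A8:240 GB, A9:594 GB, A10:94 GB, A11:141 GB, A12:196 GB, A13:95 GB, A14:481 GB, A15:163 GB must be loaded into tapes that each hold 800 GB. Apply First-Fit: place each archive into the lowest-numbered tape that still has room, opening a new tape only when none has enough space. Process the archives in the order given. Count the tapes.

6 tapes

tape 1: place A1 (490 GB), 310 GB left
tape 1: place A2 (80 GB), 230 GB left
tape 2: place A3 (406 GB), 394 GB left
tape 3: place A4 (419 GB), 381 GB left
tape 4: place A5 (501 GB), 299 GB left
tape 1: place A6 (75 GB), 155 GB left
tape 1: place A7 (112 GB), 43 GB left
tape 2: place A8 (240 GB), 154 GB left
tape 5: place A9 (594 GB), 206 GB left
tape 2: place A10 (94 GB), 60 GB left
tape 3: place A11 (141 GB), 240 GB left
tape 3: place A12 (196 GB), 44 GB left
tape 4: place A13 (95 GB), 204 GB left
tape 6: place A14 (481 GB), 319 GB left
tape 4: place A15 (163 GB), 41 GB left
Final tapes: [490,80,75,112] [406,240,94] [419,141,196] [501,95,163] [594] [481].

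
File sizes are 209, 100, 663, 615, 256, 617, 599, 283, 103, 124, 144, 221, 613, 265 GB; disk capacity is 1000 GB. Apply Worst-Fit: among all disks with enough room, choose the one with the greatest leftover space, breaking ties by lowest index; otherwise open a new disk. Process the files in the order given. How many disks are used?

Put 209 GB in disk 1; 791 GB remain.
Put 100 GB in disk 1; 691 GB remain.
Put 663 GB in disk 1; 28 GB remain.
Put 615 GB in disk 2; 385 GB remain.
Put 256 GB in disk 2; 129 GB remain.
Put 617 GB in disk 3; 383 GB remain.
Put 599 GB in disk 4; 401 GB remain.
Put 283 GB in disk 4; 118 GB remain.
Put 103 GB in disk 3; 280 GB remain.
Put 124 GB in disk 3; 156 GB remain.
Put 144 GB in disk 3; 12 GB remain.
Put 221 GB in disk 5; 779 GB remain.
Put 613 GB in disk 5; 166 GB remain.
Put 265 GB in disk 6; 735 GB remain.

6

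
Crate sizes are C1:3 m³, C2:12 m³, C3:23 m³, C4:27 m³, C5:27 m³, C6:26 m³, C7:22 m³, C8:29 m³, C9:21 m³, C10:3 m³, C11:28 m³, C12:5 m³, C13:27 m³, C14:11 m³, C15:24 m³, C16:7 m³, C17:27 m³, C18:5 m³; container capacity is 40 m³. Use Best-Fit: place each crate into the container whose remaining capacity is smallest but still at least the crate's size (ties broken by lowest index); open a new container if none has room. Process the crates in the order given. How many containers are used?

Put C1 (3 m³) in container 1; 37 m³ remain.
Put C2 (12 m³) in container 1; 25 m³ remain.
Put C3 (23 m³) in container 1; 2 m³ remain.
Put C4 (27 m³) in container 2; 13 m³ remain.
Put C5 (27 m³) in container 3; 13 m³ remain.
Put C6 (26 m³) in container 4; 14 m³ remain.
Put C7 (22 m³) in container 5; 18 m³ remain.
Put C8 (29 m³) in container 6; 11 m³ remain.
Put C9 (21 m³) in container 7; 19 m³ remain.
Put C10 (3 m³) in container 6; 8 m³ remain.
Put C11 (28 m³) in container 8; 12 m³ remain.
Put C12 (5 m³) in container 6; 3 m³ remain.
Put C13 (27 m³) in container 9; 13 m³ remain.
Put C14 (11 m³) in container 8; 1 m³ remain.
Put C15 (24 m³) in container 10; 16 m³ remain.
Put C16 (7 m³) in container 2; 6 m³ remain.
Put C17 (27 m³) in container 11; 13 m³ remain.
Put C18 (5 m³) in container 2; 1 m³ remain.

11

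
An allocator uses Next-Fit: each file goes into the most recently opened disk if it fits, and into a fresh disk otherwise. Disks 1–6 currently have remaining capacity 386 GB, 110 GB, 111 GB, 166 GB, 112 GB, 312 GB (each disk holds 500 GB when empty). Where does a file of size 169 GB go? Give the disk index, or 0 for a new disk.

Next-Fit only looks at disk 6, which has 312 GB free.
169 GB fits there.

6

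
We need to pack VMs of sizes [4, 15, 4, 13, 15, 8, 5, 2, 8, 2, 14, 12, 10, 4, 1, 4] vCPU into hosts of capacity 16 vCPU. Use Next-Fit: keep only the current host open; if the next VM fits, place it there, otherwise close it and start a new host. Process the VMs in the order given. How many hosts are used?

11

Put 4 vCPU in host 1; 12 vCPU remain.
Put 15 vCPU in host 2; 1 vCPU remain.
Put 4 vCPU in host 3; 12 vCPU remain.
Put 13 vCPU in host 4; 3 vCPU remain.
Put 15 vCPU in host 5; 1 vCPU remain.
Put 8 vCPU in host 6; 8 vCPU remain.
Put 5 vCPU in host 6; 3 vCPU remain.
Put 2 vCPU in host 6; 1 vCPU remain.
Put 8 vCPU in host 7; 8 vCPU remain.
Put 2 vCPU in host 7; 6 vCPU remain.
Put 14 vCPU in host 8; 2 vCPU remain.
Put 12 vCPU in host 9; 4 vCPU remain.
Put 10 vCPU in host 10; 6 vCPU remain.
Put 4 vCPU in host 10; 2 vCPU remain.
Put 1 vCPU in host 10; 1 vCPU remain.
Put 4 vCPU in host 11; 12 vCPU remain.
Final hosts: [4] [15] [4] [13] [15] [8,5,2] [8,2] [14] [12] [10,4,1] [4].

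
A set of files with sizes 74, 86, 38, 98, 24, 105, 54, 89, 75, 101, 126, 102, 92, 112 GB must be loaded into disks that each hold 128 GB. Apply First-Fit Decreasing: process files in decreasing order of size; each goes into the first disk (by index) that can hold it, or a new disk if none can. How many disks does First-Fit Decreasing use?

11

Sorted descending: 126, 112, 105, 102, 101, 98, 92, 89, 86, 75, 74, 54, 38, 24.
126 GB → disk 1 (remaining 2 GB)
112 GB → disk 2 (remaining 16 GB)
105 GB → disk 3 (remaining 23 GB)
102 GB → disk 4 (remaining 26 GB)
101 GB → disk 5 (remaining 27 GB)
98 GB → disk 6 (remaining 30 GB)
92 GB → disk 7 (remaining 36 GB)
89 GB → disk 8 (remaining 39 GB)
86 GB → disk 9 (remaining 42 GB)
75 GB → disk 10 (remaining 53 GB)
74 GB → disk 11 (remaining 54 GB)
54 GB → disk 11 (remaining 0 GB)
38 GB → disk 8 (remaining 1 GB)
24 GB → disk 4 (remaining 2 GB)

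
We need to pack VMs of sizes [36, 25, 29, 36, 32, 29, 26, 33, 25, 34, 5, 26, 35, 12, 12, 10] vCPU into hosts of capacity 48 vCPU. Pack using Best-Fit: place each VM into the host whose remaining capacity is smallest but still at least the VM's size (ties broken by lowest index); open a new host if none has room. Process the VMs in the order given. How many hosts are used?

12 hosts

Put 36 vCPU in host 1; 12 vCPU remain.
Put 25 vCPU in host 2; 23 vCPU remain.
Put 29 vCPU in host 3; 19 vCPU remain.
Put 36 vCPU in host 4; 12 vCPU remain.
Put 32 vCPU in host 5; 16 vCPU remain.
Put 29 vCPU in host 6; 19 vCPU remain.
Put 26 vCPU in host 7; 22 vCPU remain.
Put 33 vCPU in host 8; 15 vCPU remain.
Put 25 vCPU in host 9; 23 vCPU remain.
Put 34 vCPU in host 10; 14 vCPU remain.
Put 5 vCPU in host 1; 7 vCPU remain.
Put 26 vCPU in host 11; 22 vCPU remain.
Put 35 vCPU in host 12; 13 vCPU remain.
Put 12 vCPU in host 4; 0 vCPU remain.
Put 12 vCPU in host 12; 1 vCPU remain.
Put 10 vCPU in host 10; 4 vCPU remain.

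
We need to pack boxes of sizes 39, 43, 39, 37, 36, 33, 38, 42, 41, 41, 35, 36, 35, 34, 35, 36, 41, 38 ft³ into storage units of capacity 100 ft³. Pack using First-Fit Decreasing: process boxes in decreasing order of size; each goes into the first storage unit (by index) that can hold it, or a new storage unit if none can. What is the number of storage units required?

9

Sorted descending: 43, 42, 41, 41, 41, 39, 39, 38, 38, 37, 36, 36, 36, 35, 35, 35, 34, 33.
43 ft³ → storage unit 1 (remaining 57 ft³)
42 ft³ → storage unit 1 (remaining 15 ft³)
41 ft³ → storage unit 2 (remaining 59 ft³)
41 ft³ → storage unit 2 (remaining 18 ft³)
41 ft³ → storage unit 3 (remaining 59 ft³)
39 ft³ → storage unit 3 (remaining 20 ft³)
39 ft³ → storage unit 4 (remaining 61 ft³)
38 ft³ → storage unit 4 (remaining 23 ft³)
38 ft³ → storage unit 5 (remaining 62 ft³)
37 ft³ → storage unit 5 (remaining 25 ft³)
36 ft³ → storage unit 6 (remaining 64 ft³)
36 ft³ → storage unit 6 (remaining 28 ft³)
36 ft³ → storage unit 7 (remaining 64 ft³)
35 ft³ → storage unit 7 (remaining 29 ft³)
35 ft³ → storage unit 8 (remaining 65 ft³)
35 ft³ → storage unit 8 (remaining 30 ft³)
34 ft³ → storage unit 9 (remaining 66 ft³)
33 ft³ → storage unit 9 (remaining 33 ft³)
Final storage units: [43,42] [41,41] [41,39] [39,38] [38,37] [36,36] [36,35] [35,35] [34,33].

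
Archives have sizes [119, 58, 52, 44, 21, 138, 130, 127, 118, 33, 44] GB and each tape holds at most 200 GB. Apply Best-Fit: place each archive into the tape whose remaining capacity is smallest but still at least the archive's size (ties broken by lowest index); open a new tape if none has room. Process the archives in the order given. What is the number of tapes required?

Put 119 GB in tape 1; 81 GB remain.
Put 58 GB in tape 1; 23 GB remain.
Put 52 GB in tape 2; 148 GB remain.
Put 44 GB in tape 2; 104 GB remain.
Put 21 GB in tape 1; 2 GB remain.
Put 138 GB in tape 3; 62 GB remain.
Put 130 GB in tape 4; 70 GB remain.
Put 127 GB in tape 5; 73 GB remain.
Put 118 GB in tape 6; 82 GB remain.
Put 33 GB in tape 3; 29 GB remain.
Put 44 GB in tape 4; 26 GB remain.

6 tapes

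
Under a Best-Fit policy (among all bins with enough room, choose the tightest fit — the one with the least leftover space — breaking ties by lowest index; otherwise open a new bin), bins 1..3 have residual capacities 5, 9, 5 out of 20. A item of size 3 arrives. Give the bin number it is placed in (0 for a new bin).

1

Bins with room: bin 1 (5), bin 2 (9), bin 3 (5).
Tightest fit is bin 1 with 5 free.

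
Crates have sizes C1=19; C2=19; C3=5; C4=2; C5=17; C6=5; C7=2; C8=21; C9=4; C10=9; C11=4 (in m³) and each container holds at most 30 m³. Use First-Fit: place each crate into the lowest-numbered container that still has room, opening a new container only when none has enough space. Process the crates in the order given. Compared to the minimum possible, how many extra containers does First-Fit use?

0

First-Fit: [19,5,2,2] [19,5,4] [17,9,4] [21] → 4 containers.
Total size 107 m³; any packing needs at least ⌈107/30⌉ = 4 containers.
So 4 is already optimal.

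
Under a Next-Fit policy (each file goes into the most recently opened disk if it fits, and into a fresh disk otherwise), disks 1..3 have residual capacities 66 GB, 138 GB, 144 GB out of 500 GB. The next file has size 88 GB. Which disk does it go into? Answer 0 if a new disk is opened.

3

Next-Fit only looks at disk 3, which has 144 GB free.
88 GB fits there.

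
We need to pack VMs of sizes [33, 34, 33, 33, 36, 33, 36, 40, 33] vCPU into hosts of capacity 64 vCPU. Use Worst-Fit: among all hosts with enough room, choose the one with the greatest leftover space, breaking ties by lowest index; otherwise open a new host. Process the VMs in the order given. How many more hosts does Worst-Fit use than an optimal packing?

Worst-Fit: [33] [34] [33] [33] [36] [33] [36] [40] [33] → 9 hosts.
9 VMs exceed 32 vCPU (half the capacity), and no two of those can share a host, so at least 9 hosts are needed.
So 9 is already optimal.

0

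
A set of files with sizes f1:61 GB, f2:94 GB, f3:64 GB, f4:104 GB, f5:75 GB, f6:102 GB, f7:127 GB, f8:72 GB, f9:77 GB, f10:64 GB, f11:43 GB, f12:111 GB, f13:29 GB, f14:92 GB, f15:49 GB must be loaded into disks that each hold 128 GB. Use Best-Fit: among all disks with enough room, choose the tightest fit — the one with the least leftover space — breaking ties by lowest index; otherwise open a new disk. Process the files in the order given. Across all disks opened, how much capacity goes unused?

244

f1 (61 GB) → disk 1 (remaining 67 GB)
f2 (94 GB) → disk 2 (remaining 34 GB)
f3 (64 GB) → disk 1 (remaining 3 GB)
f4 (104 GB) → disk 3 (remaining 24 GB)
f5 (75 GB) → disk 4 (remaining 53 GB)
f6 (102 GB) → disk 5 (remaining 26 GB)
f7 (127 GB) → disk 6 (remaining 1 GB)
f8 (72 GB) → disk 7 (remaining 56 GB)
f9 (77 GB) → disk 8 (remaining 51 GB)
f10 (64 GB) → disk 9 (remaining 64 GB)
f11 (43 GB) → disk 8 (remaining 8 GB)
f12 (111 GB) → disk 10 (remaining 17 GB)
f13 (29 GB) → disk 2 (remaining 5 GB)
f14 (92 GB) → disk 11 (remaining 36 GB)
f15 (49 GB) → disk 4 (remaining 4 GB)
11 disks × 128 GB = 1408 GB; used 1164 GB; unused 244 GB.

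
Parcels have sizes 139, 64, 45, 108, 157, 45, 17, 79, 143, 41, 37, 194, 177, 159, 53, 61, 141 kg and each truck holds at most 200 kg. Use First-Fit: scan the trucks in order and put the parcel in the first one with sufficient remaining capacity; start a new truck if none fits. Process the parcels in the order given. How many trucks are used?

10

139 kg → truck 1 (remaining 61 kg)
64 kg → truck 2 (remaining 136 kg)
45 kg → truck 1 (remaining 16 kg)
108 kg → truck 2 (remaining 28 kg)
157 kg → truck 3 (remaining 43 kg)
45 kg → truck 4 (remaining 155 kg)
17 kg → truck 2 (remaining 11 kg)
79 kg → truck 4 (remaining 76 kg)
143 kg → truck 5 (remaining 57 kg)
41 kg → truck 3 (remaining 2 kg)
37 kg → truck 4 (remaining 39 kg)
194 kg → truck 6 (remaining 6 kg)
177 kg → truck 7 (remaining 23 kg)
159 kg → truck 8 (remaining 41 kg)
53 kg → truck 5 (remaining 4 kg)
61 kg → truck 9 (remaining 139 kg)
141 kg → truck 10 (remaining 59 kg)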